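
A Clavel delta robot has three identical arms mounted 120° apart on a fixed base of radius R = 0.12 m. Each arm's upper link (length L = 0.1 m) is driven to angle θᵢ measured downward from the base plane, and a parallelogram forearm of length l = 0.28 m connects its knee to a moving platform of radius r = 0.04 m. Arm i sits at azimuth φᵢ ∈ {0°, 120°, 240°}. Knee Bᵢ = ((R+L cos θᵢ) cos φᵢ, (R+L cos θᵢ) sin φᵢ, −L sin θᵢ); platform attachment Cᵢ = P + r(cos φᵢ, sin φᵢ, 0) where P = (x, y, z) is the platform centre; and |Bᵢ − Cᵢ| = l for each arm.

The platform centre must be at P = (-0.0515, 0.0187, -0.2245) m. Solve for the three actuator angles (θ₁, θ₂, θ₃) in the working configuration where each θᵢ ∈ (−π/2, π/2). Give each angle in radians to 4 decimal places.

rotate P by −φ1: (-0.0515, 0.0187, -0.2245)
  A=0.1315, B=-0.2245, C=(l²−L²−A²−y'²−z²)/(2L)=0.0018
  γ=atan2(-0.2245,0.1315)=-1.0409;  ψ=arccos(0.0069)=1.5639;  θ1=γ+ψ≈0.5230
arm 2 (φ=120.0°): x'=0.0419, y'=0.0353
  A=0.0381, B=-0.2245, C=(l²−L²−A²−y'²−z²)/(2L)=0.0765
  θ2 = atan2(B,A) + arccos(C/0.2277) = -0.1749
rotate P by −φ3: (0.0096, -0.0540, -0.2245)
  A=0.0704, B=-0.2245, C=(l²−L²−A²−y'²−z²)/(2L)=0.0506
  γ=atan2(-0.2245,0.0704)=-1.2667;  ψ=arccos(0.2152)=1.3539;  θ3=γ+ψ≈0.0872

θ₁ = 0.5230, θ₂ = -0.1749, θ₃ = 0.0872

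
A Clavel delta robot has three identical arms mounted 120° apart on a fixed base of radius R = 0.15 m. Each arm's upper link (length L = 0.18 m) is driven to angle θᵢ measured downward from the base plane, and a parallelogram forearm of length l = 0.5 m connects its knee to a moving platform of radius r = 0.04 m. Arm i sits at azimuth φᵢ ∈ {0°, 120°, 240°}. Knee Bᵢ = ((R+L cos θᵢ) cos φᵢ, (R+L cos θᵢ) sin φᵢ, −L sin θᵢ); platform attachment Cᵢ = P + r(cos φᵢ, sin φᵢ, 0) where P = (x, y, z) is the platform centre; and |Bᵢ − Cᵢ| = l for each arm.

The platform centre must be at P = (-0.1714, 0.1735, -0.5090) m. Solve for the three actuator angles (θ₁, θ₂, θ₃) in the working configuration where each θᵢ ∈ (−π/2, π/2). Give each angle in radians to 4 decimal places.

arm 1 (φ=0.0°): x'=-0.1714, y'=0.1735
  A cos θ + B sin θ = C:  0.2814·cos θ + -0.5090·sin θ = -0.4188
  γ=atan2(-0.5090,0.2814)=-1.0658;  ψ=arccos(-0.7201)=2.3747;  θ1=γ+ψ≈1.3089
φ2=120.0° → target in arm frame (0.2360, 0.0617)
  e−x'=-0.1260;  (l²−L²−(e−x')²−y'²−z²)/2L = -0.1699
  θ2 = atan2(B,A) + arccos(C/0.5244) = 0.0873
φ3=240.0° → target in arm frame (-0.0646, -0.2352)
  e−x'=0.1746;  (l²−L²−(e−x')²−y'²−z²)/2L = -0.3535
  √(A²+B²)=0.5381;  θ3 = -1.2404+2.2876 ≈ 1.0471

θ₁ = 1.3089, θ₂ = 0.0873, θ₃ = 1.0471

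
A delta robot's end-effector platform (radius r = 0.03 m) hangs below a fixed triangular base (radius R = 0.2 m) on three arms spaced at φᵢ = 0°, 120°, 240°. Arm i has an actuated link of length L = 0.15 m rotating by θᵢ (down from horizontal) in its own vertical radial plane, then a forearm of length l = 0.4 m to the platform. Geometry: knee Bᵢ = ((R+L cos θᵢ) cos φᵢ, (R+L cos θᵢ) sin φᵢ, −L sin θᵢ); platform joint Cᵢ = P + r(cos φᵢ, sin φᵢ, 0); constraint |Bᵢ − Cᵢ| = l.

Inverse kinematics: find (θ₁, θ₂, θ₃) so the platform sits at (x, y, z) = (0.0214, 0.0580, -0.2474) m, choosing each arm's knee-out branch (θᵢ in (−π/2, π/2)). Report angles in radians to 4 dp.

θ₁ = -0.0868, θ₂ = -0.2617, θ₃ = 0.5239

rotate P by −φ1: (0.0214, 0.0580, -0.2474)
  A cos θ + B sin θ = C:  0.1486·cos θ + -0.2474·sin θ = 0.1695
  θ1 = atan2(B,A) + arccos(C/0.2886) = -0.0868
rotate P by −φ2: (0.0395, -0.0475, -0.2474)
  A=0.1305, B=-0.2474, C=(l²−L²−A²−y'²−z²)/(2L)=0.1900
  θ2 = atan2(B,A) + arccos(C/0.2797) = -0.2617
arm 3 (φ=240.0°): x'=-0.0609, y'=-0.0105
  e−x'=0.2309;  (l²−L²−(e−x')²−y'²−z²)/2L = 0.0762
  γ=atan2(-0.2474,0.2309)=-0.8198;  ψ=arccos(0.2251)=1.3437;  θ3=γ+ψ≈0.5239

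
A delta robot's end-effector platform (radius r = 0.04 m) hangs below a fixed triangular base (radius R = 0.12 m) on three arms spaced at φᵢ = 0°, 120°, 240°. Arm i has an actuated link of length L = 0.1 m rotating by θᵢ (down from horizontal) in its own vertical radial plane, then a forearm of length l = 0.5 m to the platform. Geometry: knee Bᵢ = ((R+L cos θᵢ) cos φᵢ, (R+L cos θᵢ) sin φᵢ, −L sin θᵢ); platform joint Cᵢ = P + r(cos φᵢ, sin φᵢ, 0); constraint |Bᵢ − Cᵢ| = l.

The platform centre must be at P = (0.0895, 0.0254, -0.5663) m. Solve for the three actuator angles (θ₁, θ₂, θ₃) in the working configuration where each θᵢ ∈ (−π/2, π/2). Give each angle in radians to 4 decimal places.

θ₁ = 0.7854, θ₂ = 1.2216, θ₃ = 1.3960

φ1=0.0° → target in arm frame (0.0895, 0.0254)
  A=-0.0095, B=-0.5663, C=(l²−L²−A²−y'²−z²)/(2L)=-0.4072
  θ1 = atan2(B,A) + arccos(C/0.5664) = 0.7854
rotate P by −φ2: (-0.0228, -0.0902, -0.5663)
  A=0.1028, B=-0.5663, C=(l²−L²−A²−y'²−z²)/(2L)=-0.4970
  √(A²+B²)=0.5755;  θ2 = -1.3913+2.6129 ≈ 1.2216
φ3=240.0° → target in arm frame (-0.0667, 0.0648)
  A cos θ + B sin θ = C:  0.1467·cos θ + -0.5663·sin θ = -0.5322
  √(A²+B²)=0.5850;  θ3 = -1.3172+2.7133 ≈ 1.3960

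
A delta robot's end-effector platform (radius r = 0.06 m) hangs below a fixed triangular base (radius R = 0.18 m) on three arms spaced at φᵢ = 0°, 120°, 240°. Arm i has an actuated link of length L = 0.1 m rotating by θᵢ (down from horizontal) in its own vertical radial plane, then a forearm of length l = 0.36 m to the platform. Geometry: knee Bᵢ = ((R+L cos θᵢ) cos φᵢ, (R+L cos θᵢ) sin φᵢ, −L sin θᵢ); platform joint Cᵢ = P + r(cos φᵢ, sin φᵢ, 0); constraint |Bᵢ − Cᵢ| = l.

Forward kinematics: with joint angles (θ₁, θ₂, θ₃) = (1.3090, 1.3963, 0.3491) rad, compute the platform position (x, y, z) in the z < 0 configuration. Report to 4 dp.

(-0.0497, -0.1043, -0.3803)

S1 = (0.1459·cos0.0°, 0.1459·sin0.0°, -0.0966) = (0.1459, 0.0000, -0.0966)
φ2=120.0°: virtual centre (-0.0687, 0.1190, -0.0985), radius l
arm 3 at φ=240.0°: e+L cos θ3 = 0.2140;  S3 = (-0.1070, -0.1853, -0.0342)
|S₂|²−|S₁|² = -0.0020;  |S₃|²−|S₁|² = 0.0163
plane₁₂: -0.4291x+0.2379y+-0.0038z = -0.0020
Cramer: x(z) = -0.0112+0.1013z;  y(z) = -0.0288+0.1985z
sphere 1 gives Az²+Bz+C=0 with A=1.0497, B=0.1499, C=-0.0948;  B²−4AC=0.4204;  roots -0.3803, 0.2374;  negative root z = -0.3803
x = -0.0497, y = -0.1043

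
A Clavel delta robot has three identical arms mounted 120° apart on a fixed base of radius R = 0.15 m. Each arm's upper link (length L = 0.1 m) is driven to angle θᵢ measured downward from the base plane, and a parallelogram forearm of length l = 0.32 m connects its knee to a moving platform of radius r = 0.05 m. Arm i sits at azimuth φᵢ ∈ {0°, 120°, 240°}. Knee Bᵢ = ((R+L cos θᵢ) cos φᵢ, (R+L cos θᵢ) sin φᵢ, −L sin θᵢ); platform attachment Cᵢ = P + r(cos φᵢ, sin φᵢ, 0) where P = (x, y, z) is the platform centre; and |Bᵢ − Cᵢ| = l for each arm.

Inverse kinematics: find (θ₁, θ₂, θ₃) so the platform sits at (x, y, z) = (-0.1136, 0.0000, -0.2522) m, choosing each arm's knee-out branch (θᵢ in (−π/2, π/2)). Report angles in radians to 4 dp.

φ1=0.0° → target in arm frame (-0.1136, 0.0000)
  A cos θ + B sin θ = C:  0.2136·cos θ + -0.2522·sin θ = -0.0841
  γ=atan2(-0.2522,0.2136)=-0.8681;  ψ=arccos(-0.2546)=1.8282;  θ1=γ+ψ≈0.9602
arm 2 (φ=120.0°): x'=0.0568, y'=0.0984
  A cos θ + B sin θ = C:  0.0432·cos θ + -0.2522·sin θ = 0.0863
  √(A²+B²)=0.2559;  θ2 = -1.4012+1.2270 ≈ -0.1742
rotate P by −φ3: (0.0568, -0.0984, -0.2522)
  e−x'=0.0432;  (l²−L²−(e−x')²−y'²−z²)/2L = 0.0863
  θ3 = atan2(B,A) + arccos(C/0.2559) = -0.1742

θ₁ = 0.9602, θ₂ = -0.1742, θ₃ = -0.1742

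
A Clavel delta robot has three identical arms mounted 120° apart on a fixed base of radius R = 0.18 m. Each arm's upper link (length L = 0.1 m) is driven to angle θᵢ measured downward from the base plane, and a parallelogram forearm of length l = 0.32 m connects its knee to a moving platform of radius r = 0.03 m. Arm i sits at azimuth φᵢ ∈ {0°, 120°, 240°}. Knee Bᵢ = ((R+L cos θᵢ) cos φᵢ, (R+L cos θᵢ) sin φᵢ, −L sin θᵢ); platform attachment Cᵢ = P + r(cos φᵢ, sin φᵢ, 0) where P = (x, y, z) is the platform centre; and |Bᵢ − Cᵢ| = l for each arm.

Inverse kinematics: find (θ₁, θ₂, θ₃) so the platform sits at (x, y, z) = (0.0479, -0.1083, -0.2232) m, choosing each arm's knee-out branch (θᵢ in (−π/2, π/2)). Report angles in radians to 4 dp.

φ1=0.0° → target in arm frame (0.0479, -0.1083)
  A=0.1021, B=-0.2232, C=(l²−L²−A²−y'²−z²)/(2L)=0.1021
  √(A²+B²)=0.2454;  θ1 = -1.1418+1.1416 ≈ -0.0002
rotate P by −φ2: (-0.1177, 0.0127, -0.2232)
  e−x'=0.2677;  (l²−L²−(e−x')²−y'²−z²)/2L = -0.1463
  γ=atan2(-0.2232,0.2677)=-0.6949;  ψ=arccos(-0.4198)=2.0040;  θ2=γ+ψ≈1.3091
arm 3 (φ=240.0°): x'=0.0698, y'=0.0956
  A cos θ + B sin θ = C:  0.0802·cos θ + -0.2232·sin θ = 0.1351
  √(A²+B²)=0.2372;  θ3 = -1.2260+0.9649 ≈ -0.2611

θ₁ = -0.0002, θ₂ = 1.3091, θ₃ = -0.2611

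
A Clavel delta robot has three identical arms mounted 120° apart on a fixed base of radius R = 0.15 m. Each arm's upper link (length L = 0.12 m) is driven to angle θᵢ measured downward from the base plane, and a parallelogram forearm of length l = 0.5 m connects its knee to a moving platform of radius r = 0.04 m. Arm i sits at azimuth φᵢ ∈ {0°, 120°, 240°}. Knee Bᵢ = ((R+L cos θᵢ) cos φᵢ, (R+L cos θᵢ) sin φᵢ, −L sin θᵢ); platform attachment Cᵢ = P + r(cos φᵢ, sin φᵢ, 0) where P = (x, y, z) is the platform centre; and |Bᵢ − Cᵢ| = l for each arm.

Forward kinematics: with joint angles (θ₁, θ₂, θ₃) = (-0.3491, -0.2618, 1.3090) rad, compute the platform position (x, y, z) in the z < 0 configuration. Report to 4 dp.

(0.1457, 0.2316, -0.3953)

φ1=0.0°: virtual centre (0.2228, 0.0000, 0.0410), radius l
S2 = (0.2259·cos120.0°, 0.2259·sin120.0°, 0.0311) = (-0.1130, 0.1956, 0.0311)
arm 3 at φ=240.0°: e+L cos θ3 = 0.1411;  S3 = (-0.0705, -0.1222, -0.1159)
|S₂|²−|S₁|² = 0.0007;  |S₃|²−|S₁|² = -0.0180
linear system: -0.6714x+0.3913y = 0.0007−-0.0200z; -0.5866x+-0.2443y = -0.0180−-0.3139z
Cramer: x(z) = 0.0174-0.3245z;  y(z) = 0.0317-0.5058z
quadratic in z: (1.3611)z²+(0.0191)z+(-0.2052)=0, √Δ=1.0570 → z ∈ {-0.3953, 0.3813}; z = -0.3953 (taking z<0)
x = 0.1457, y = 0.2316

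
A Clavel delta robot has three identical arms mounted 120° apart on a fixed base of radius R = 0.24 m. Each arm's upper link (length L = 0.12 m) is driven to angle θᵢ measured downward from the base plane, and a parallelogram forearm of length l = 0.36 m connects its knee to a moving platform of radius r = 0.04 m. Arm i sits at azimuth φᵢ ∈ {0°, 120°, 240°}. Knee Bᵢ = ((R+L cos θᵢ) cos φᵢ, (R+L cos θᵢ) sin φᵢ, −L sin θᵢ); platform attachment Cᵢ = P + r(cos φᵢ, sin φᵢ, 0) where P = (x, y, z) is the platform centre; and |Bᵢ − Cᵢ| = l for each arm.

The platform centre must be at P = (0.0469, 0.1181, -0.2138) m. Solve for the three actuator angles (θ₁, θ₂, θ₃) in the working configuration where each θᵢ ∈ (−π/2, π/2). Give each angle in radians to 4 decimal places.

arm 1 (φ=0.0°): x'=0.0469, y'=0.1181
  e−x'=0.1531;  (l²−L²−(e−x')²−y'²−z²)/2L = 0.1338
  θ1 = atan2(B,A) + arccos(C/0.2630) = 0.0878
rotate P by −φ2: (0.0788, -0.0997, -0.2138)
  e−x'=0.1212;  (l²−L²−(e−x')²−y'²−z²)/2L = 0.1870
  θ2 = atan2(B,A) + arccos(C/0.2458) = -0.3490
φ3=240.0° → target in arm frame (-0.1257, -0.0184)
  e−x'=0.3257;  (l²−L²−(e−x')²−y'²−z²)/2L = -0.1540
  θ3 = atan2(B,A) + arccos(C/0.3896) = 1.3962

θ₁ = 0.0878, θ₂ = -0.3490, θ₃ = 1.3962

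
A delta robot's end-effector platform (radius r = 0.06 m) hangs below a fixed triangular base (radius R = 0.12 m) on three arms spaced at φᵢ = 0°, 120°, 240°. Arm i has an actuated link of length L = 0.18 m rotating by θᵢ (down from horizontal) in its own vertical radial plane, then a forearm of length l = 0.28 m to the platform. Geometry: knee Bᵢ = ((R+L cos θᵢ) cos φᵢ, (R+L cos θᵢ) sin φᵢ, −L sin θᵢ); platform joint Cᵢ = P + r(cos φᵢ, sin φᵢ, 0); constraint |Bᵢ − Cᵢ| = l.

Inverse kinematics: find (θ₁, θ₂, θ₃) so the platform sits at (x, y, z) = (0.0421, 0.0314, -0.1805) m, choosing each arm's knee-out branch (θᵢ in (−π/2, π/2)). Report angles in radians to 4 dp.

θ₁ = -0.0877, θ₂ = 0.1747, θ₃ = 0.5234

arm 1 (φ=0.0°): x'=0.0421, y'=0.0314
  e−x'=0.0179;  (l²−L²−(e−x')²−y'²−z²)/2L = 0.0336
  γ=atan2(-0.1805,0.0179)=-1.4720;  ψ=arccos(0.1855)=1.3842;  θ1=γ+ψ≈-0.0877
rotate P by −φ2: (0.0061, -0.0522, -0.1805)
  e−x'=0.0539;  (l²−L²−(e−x')²−y'²−z²)/2L = 0.0217
  γ=atan2(-0.1805,0.0539)=-1.2808;  ψ=arccos(0.1150)=1.4555;  θ2=γ+ψ≈0.1747
rotate P by −φ3: (-0.0482, 0.0208, -0.1805)
  A cos θ + B sin θ = C:  0.1082·cos θ + -0.1805·sin θ = 0.0035
  γ=atan2(-0.1805,0.1082)=-1.0306;  ψ=arccos(0.0168)=1.5540;  θ3=γ+ψ≈0.5234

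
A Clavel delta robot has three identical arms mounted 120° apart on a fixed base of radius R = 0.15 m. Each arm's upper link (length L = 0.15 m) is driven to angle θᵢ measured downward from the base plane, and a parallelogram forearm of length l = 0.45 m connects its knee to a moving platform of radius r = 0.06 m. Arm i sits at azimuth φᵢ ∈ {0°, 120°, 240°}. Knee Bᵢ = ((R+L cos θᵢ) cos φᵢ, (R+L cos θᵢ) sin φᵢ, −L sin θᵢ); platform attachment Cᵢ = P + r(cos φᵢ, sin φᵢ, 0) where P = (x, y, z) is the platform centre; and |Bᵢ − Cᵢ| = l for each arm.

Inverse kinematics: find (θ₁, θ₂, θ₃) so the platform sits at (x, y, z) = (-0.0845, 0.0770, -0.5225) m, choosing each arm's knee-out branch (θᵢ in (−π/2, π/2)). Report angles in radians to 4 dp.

θ₁ = 1.2217, θ₂ = 0.6109, θ₃ = 1.0471

arm 1 (φ=0.0°): x'=-0.0845, y'=0.0770
  e−x'=0.1745;  (l²−L²−(e−x')²−y'²−z²)/2L = -0.4313
  γ=atan2(-0.5225,0.1745)=-1.2485;  ψ=arccos(-0.7829)=2.4701;  θ1=γ+ψ≈1.2217
rotate P by −φ2: (0.1089, 0.0347, -0.5225)
  A cos θ + B sin θ = C:  -0.0189·cos θ + -0.5225·sin θ = -0.3152
  γ=atan2(-0.5225,-0.0189)=-1.6070;  ψ=arccos(-0.6029)=2.2179;  θ2=γ+ψ≈0.6109
φ3=240.0° → target in arm frame (-0.0244, -0.1117)
  A=0.1144, B=-0.5225, C=(l²−L²−A²−y'²−z²)/(2L)=-0.3952
  γ=atan2(-0.5225,0.1144)=-1.3552;  ψ=arccos(-0.7389)=2.4023;  θ3=γ+ψ≈1.0471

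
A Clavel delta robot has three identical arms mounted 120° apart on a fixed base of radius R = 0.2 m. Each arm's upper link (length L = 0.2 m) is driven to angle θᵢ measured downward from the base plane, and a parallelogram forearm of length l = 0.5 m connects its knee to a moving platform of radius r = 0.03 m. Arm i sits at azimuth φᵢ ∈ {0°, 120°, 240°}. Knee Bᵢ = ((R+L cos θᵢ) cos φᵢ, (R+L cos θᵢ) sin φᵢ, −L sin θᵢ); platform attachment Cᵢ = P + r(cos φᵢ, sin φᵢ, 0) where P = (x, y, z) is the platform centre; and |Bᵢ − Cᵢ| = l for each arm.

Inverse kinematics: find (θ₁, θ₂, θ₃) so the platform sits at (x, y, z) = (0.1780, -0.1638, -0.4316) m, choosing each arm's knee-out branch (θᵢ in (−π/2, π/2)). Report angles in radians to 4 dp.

θ₁ = -0.0002, θ₂ = 1.3963, θ₃ = 0.5235

arm 1 (φ=0.0°): x'=0.1780, y'=-0.1638
  e−x'=-0.0080;  (l²−L²−(e−x')²−y'²−z²)/2L = -0.0079
  √(A²+B²)=0.4317;  θ1 = -1.5893+1.5892 ≈ -0.0002
rotate P by −φ2: (-0.2309, -0.0723, -0.4316)
  A=0.4009, B=-0.4316, C=(l²−L²−A²−y'²−z²)/(2L)=-0.3555
  γ=atan2(-0.4316,0.4009)=-0.8223;  ψ=arccos(-0.6035)=2.2186;  θ2=γ+ψ≈1.3963
rotate P by −φ3: (0.0529, 0.2361, -0.4316)
  e−x'=0.1171;  (l²−L²−(e−x')²−y'²−z²)/2L = -0.1143
  θ3 = atan2(B,A) + arccos(C/0.4472) = 0.5235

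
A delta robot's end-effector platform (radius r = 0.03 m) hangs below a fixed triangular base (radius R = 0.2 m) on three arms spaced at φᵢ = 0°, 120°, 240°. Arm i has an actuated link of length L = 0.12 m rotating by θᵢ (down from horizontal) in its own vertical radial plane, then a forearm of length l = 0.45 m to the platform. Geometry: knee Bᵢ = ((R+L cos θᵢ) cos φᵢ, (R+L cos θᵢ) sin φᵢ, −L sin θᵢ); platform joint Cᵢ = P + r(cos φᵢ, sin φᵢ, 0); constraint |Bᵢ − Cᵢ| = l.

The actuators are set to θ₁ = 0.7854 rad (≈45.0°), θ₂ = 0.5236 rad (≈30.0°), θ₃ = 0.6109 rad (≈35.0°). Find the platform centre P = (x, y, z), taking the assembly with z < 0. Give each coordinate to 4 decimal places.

(-0.0297, 0.0100, -0.4333)

φ1=0.0°: virtual centre (0.2549, 0.0000, -0.0849), radius l
φ2=120.0°: virtual centre (-0.1370, 0.2372, -0.0600), radius l
φ3=240.0°: virtual centre (-0.1341, -0.2324, -0.0688), radius l
subtract pairs → two planes through P
plane₁₂: -0.7836x+0.4744y+0.0497z = 0.0065
Cramer: x(z) = -0.0071+0.0522z;  y(z) = 0.0020-0.0185z
quadratic in z: (1.0031)z²+(0.1423)z+(-0.1267)=0, √Δ=0.7270 → z ∈ {-0.4333, 0.2915}; z = -0.4333 (taking z<0)
x = -0.0297, y = 0.0100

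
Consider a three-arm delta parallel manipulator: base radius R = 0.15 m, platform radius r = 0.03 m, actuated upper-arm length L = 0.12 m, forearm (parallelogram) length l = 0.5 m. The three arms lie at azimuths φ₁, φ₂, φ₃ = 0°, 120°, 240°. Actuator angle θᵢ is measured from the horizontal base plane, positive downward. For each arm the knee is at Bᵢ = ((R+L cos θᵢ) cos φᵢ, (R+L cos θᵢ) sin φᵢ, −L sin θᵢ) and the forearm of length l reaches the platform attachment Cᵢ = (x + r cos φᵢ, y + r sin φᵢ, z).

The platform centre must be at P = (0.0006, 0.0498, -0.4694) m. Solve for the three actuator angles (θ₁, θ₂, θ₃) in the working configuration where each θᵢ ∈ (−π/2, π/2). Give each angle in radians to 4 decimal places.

arm 1 (φ=0.0°): x'=0.0006, y'=0.0498
  A cos θ + B sin θ = C:  0.1194·cos θ + -0.4694·sin θ = -0.0061
  γ=atan2(-0.4694,0.1194)=-1.3217;  ψ=arccos(-0.0127)=1.5835;  θ1=γ+ψ≈0.2618
φ2=120.0° → target in arm frame (0.0428, -0.0254)
  e−x'=0.0772;  (l²−L²−(e−x')²−y'²−z²)/2L = 0.0361
  θ2 = atan2(B,A) + arccos(C/0.4757) = 0.0870
arm 3 (φ=240.0°): x'=-0.0434, y'=-0.0244
  A cos θ + B sin θ = C:  0.1634·cos θ + -0.4694·sin θ = -0.0502
  γ=atan2(-0.4694,0.1634)=-1.2358;  ψ=arccos(-0.1009)=1.6719;  θ3=γ+ψ≈0.4361

θ₁ = 0.2618, θ₂ = 0.0870, θ₃ = 0.4361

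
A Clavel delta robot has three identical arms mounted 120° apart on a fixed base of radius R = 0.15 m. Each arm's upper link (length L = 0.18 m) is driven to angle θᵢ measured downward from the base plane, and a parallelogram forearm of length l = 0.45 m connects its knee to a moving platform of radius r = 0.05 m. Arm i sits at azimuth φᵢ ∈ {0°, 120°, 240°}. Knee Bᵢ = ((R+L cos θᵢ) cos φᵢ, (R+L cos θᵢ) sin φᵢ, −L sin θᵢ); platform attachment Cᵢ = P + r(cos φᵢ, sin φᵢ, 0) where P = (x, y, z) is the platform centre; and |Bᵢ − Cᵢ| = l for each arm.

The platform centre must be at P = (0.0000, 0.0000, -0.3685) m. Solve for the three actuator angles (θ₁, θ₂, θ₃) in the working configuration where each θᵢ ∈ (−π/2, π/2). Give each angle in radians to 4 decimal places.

φ1=0.0° → target in arm frame (0.0000, 0.0000)
  A cos θ + B sin θ = C:  0.1000·cos θ + -0.3685·sin θ = 0.0675
  √(A²+B²)=0.3818;  θ1 = -1.3058+1.3930 ≈ 0.0872
arm 2 (φ=120.0°): x'=0.0000, y'=0.0000
  A cos θ + B sin θ = C:  0.1000·cos θ + -0.3685·sin θ = 0.0675
  √(A²+B²)=0.3818;  θ2 = -1.3058+1.3930 ≈ 0.0872
rotate P by −φ3: (0.0000, 0.0000, -0.3685)
  A=0.1000, B=-0.3685, C=(l²−L²−A²−y'²−z²)/(2L)=0.0675
  θ3 = atan2(B,A) + arccos(C/0.3818) = 0.0872

θ₁ = 0.0872, θ₂ = 0.0872, θ₃ = 0.0872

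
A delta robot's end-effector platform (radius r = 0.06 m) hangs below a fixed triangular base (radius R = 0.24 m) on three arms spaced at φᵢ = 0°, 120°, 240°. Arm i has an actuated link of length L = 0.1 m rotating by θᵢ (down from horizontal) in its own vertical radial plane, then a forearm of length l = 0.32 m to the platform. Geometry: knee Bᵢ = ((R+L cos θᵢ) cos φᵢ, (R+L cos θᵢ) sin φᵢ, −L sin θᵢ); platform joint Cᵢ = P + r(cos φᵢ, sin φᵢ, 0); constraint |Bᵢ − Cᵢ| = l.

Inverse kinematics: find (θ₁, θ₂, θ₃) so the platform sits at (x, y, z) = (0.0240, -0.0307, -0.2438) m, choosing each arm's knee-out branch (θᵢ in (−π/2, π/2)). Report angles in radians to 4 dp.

arm 1 (φ=0.0°): x'=0.0240, y'=-0.0307
  A=0.1560, B=-0.2438, C=(l²−L²−A²−y'²−z²)/(2L)=0.0384
  γ=atan2(-0.2438,0.1560)=-1.0016;  ψ=arccos(0.1327)=1.4377;  θ1=γ+ψ≈0.4361
φ2=120.0° → target in arm frame (-0.0386, -0.0054)
  e−x'=0.2186;  (l²−L²−(e−x')²−y'²−z²)/2L = -0.0742
  √(A²+B²)=0.3274;  θ2 = -0.8399+1.7995 ≈ 0.9596
rotate P by −φ3: (0.0146, 0.0361, -0.2438)
  A=0.1654, B=-0.2438, C=(l²−L²−A²−y'²−z²)/(2L)=0.0215
  θ3 = atan2(B,A) + arccos(C/0.2946) = 0.5232

θ₁ = 0.4361, θ₂ = 0.9596, θ₃ = 0.5232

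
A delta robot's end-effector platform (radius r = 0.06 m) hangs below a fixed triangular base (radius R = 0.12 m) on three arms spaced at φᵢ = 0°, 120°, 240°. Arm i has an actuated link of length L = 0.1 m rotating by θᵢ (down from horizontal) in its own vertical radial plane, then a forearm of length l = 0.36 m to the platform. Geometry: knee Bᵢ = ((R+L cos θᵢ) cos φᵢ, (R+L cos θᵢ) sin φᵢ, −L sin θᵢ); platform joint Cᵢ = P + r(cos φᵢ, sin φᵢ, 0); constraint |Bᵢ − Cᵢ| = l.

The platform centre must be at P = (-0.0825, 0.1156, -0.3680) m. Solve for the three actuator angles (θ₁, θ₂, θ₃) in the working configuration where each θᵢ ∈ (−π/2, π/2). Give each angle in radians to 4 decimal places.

arm 1 (φ=0.0°): x'=-0.0825, y'=0.1156
  e−x'=0.1425;  (l²−L²−(e−x')²−y'²−z²)/2L = -0.2475
  γ=atan2(-0.3680,0.1425)=-1.2013;  ψ=arccos(-0.6271)=2.2486;  θ1=γ+ψ≈1.0473
rotate P by −φ2: (0.1414, 0.0136, -0.3680)
  A cos θ + B sin θ = C:  -0.0814·cos θ + -0.3680·sin θ = -0.1132
  γ=atan2(-0.3680,-0.0814)=-1.7884;  ψ=arccos(-0.3002)=1.8757;  θ2=γ+ψ≈0.0873
rotate P by −φ3: (-0.0589, -0.1292, -0.3680)
  e−x'=0.1189;  (l²−L²−(e−x')²−y'²−z²)/2L = -0.2333
  θ3 = atan2(B,A) + arccos(C/0.3867) = 0.9600

θ₁ = 1.0473, θ₂ = 0.0873, θ₃ = 0.9600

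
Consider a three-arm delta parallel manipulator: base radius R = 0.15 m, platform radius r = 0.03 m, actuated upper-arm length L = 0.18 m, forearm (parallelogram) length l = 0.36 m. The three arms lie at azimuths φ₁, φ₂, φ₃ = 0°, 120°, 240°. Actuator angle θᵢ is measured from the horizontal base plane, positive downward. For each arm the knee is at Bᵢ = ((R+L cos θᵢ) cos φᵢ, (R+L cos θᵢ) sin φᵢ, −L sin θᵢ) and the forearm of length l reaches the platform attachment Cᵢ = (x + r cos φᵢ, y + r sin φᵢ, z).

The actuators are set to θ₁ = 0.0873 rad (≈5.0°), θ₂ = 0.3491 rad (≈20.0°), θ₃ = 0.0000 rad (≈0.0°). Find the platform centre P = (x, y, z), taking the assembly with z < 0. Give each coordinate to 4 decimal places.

S1 = (0.2993·cos0.0°, 0.2993·sin0.0°, -0.0157) = (0.2993, 0.0000, -0.0157)
arm 2 at φ=120.0°: (R−r)+L cos θ2 = 0.2891;  S2 = (-0.1446, 0.2504, -0.0616)
S3 = (0.3000·cos240.0°, 0.3000·sin240.0°, 0.0000) = (-0.1500, -0.2598, 0.0000)
|S₂|²−|S₁|² = -0.0024;  |S₃|²−|S₁|² = 0.0002
[-0.8878 0.5008 -0.0918]·P = -0.0024;  [-0.8986 -0.5196 0.0314]·P = 0.0002
Cramer: x(z) = 0.0013-0.0351z;  y(z) = -0.0026+0.1210z
sphere 1 gives Az²+Bz+C=0 with A=1.0159, B=0.0517, C=-0.0405;  B²−4AC=0.1674;  roots -0.2268, 0.1759;  negative root z = -0.2268
x = 0.0093, y = -0.0300

(0.0093, -0.0300, -0.2268)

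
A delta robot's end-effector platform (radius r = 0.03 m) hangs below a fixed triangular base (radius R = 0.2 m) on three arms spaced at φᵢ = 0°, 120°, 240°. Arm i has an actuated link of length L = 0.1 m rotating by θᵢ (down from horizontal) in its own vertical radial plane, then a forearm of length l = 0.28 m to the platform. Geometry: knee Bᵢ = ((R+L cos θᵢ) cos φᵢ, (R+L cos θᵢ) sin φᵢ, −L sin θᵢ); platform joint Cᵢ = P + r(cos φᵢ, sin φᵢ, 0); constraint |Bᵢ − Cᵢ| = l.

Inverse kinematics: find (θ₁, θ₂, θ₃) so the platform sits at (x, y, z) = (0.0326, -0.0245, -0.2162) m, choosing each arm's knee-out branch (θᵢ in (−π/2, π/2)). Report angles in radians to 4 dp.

θ₁ = 0.5236, θ₂ = 1.1347, θ₃ = 0.7855

rotate P by −φ1: (0.0326, -0.0245, -0.2162)
  A cos θ + B sin θ = C:  0.1374·cos θ + -0.2162·sin θ = 0.0109
  √(A²+B²)=0.2562;  θ1 = -1.0047+1.5283 ≈ 0.5236
rotate P by −φ2: (-0.0375, -0.0160, -0.2162)
  e−x'=0.2075;  (l²−L²−(e−x')²−y'²−z²)/2L = -0.1083
  √(A²+B²)=0.2997;  θ2 = -0.8059+1.9406 ≈ 1.1347
arm 3 (φ=240.0°): x'=0.0049, y'=0.0405
  A cos θ + B sin θ = C:  0.1651·cos θ + -0.2162·sin θ = -0.0362
  √(A²+B²)=0.2720;  θ3 = -0.9187+1.7041 ≈ 0.7855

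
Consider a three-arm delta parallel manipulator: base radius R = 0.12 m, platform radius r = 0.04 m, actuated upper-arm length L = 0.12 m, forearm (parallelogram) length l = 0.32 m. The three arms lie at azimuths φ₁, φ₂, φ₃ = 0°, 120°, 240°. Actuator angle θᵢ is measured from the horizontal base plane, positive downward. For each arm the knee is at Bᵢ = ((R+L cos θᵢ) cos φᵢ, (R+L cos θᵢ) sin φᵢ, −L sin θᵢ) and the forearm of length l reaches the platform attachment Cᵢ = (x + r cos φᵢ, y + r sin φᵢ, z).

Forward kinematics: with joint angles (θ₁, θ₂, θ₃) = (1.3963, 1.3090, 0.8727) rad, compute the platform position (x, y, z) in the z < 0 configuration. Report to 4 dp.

(-0.0435, -0.0527, -0.3989)

arm 1 at φ=0.0°: ρ1 = 0.1008;  centre 1 = (0.1008, 0.0000, -0.1182)
φ2=120.0°: virtual centre (-0.0555, 0.0962, -0.1159), radius l
φ3=240.0°: virtual centre (-0.0786, -0.1361, -0.0919), radius l
eliminate P² terms by subtracting sphere 1 from 2 and 3
[-0.3127 0.1924 0.0045]·P = 0.0016;  [-0.3588 -0.2722 0.0525]·P = 0.0090
det = 0.1541;  x = -0.0141+0.0735z,  y = -0.0145+0.0960z
quadratic in z: (1.0146)z²+(0.2167)z+(-0.0750)=0, √Δ=0.5928 → z ∈ {-0.3989, 0.1853}; z = -0.3989 (taking z<0)
x = -0.0435, y = -0.0527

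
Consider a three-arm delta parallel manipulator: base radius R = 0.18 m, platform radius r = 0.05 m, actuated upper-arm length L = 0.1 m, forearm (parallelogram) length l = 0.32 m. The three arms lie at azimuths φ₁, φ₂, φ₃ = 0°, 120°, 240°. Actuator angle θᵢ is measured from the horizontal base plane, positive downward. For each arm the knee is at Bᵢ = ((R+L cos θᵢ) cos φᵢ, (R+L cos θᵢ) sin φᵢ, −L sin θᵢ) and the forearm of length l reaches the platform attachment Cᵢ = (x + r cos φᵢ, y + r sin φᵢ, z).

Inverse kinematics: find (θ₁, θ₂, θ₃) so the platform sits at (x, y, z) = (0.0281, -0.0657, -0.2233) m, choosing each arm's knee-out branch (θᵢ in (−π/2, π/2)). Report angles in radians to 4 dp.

θ₁ = -0.1748, θ₂ = 0.6981, θ₃ = -0.3496

rotate P by −φ1: (0.0281, -0.0657, -0.2233)
  A cos θ + B sin θ = C:  0.1019·cos θ + -0.2233·sin θ = 0.1392
  θ1 = atan2(B,A) + arccos(C/0.2455) = -0.1748
rotate P by −φ2: (-0.0709, 0.0085, -0.2233)
  A cos θ + B sin θ = C:  0.2009·cos θ + -0.2233·sin θ = 0.0104
  γ=atan2(-0.2233,0.2009)=-0.8380;  ψ=arccos(0.0347)=1.5361;  θ2=γ+ψ≈0.6981
arm 3 (φ=240.0°): x'=0.0428, y'=0.0572
  A cos θ + B sin θ = C:  0.0872·cos θ + -0.2233·sin θ = 0.1584
  √(A²+B²)=0.2397;  θ3 = -1.1987+0.8491 ≈ -0.3496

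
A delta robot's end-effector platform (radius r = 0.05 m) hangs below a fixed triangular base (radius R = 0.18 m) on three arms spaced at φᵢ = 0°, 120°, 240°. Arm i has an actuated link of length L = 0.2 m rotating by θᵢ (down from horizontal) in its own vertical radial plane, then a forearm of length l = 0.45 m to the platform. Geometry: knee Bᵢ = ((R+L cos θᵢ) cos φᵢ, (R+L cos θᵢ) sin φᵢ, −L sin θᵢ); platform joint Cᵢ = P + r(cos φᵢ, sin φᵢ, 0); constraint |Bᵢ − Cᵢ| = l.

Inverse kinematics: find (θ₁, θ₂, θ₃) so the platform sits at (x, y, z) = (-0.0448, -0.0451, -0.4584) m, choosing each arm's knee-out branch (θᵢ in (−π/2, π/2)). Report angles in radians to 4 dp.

arm 1 (φ=0.0°): x'=-0.0448, y'=-0.0451
  A=0.1748, B=-0.4584, C=(l²−L²−A²−y'²−z²)/(2L)=-0.2005
  γ=atan2(-0.4584,0.1748)=-1.2065;  ψ=arccos(-0.4088)=1.9919;  θ1=γ+ψ≈0.7854
φ2=120.0° → target in arm frame (-0.0167, 0.0613)
  A=0.1467, B=-0.4584, C=(l²−L²−A²−y'²−z²)/(2L)=-0.1823
  γ=atan2(-0.4584,0.1467)=-1.2612;  ψ=arccos(-0.3787)=1.9592;  θ2=γ+ψ≈0.6980
rotate P by −φ3: (0.0615, -0.0162, -0.4584)
  A cos θ + B sin θ = C:  0.0685·cos θ + -0.4584·sin θ = -0.1315
  √(A²+B²)=0.4635;  θ3 = -1.4224+1.8584 ≈ 0.4360

θ₁ = 0.7854, θ₂ = 0.6980, θ₃ = 0.4360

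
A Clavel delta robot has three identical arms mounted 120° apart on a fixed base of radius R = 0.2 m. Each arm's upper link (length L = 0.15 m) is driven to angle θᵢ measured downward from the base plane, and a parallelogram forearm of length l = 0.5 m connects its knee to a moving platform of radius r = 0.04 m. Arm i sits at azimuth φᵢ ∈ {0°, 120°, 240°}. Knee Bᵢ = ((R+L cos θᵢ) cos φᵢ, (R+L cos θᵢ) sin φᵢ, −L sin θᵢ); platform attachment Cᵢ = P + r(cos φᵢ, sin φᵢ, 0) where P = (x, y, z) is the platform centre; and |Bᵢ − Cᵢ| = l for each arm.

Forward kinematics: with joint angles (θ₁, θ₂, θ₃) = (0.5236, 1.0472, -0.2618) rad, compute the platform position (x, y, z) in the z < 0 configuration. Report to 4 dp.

(-0.0097, -0.1794, -0.4328)

φ1=0.0°: virtual centre (0.2899, 0.0000, -0.0750), radius l
arm 2 at φ=120.0°: ρ2 = 0.2350;  centre 2 = (-0.1175, 0.2035, -0.1299)
φ3=240.0°: virtual centre (-0.1524, -0.2640, 0.0388), radius l
subtract pairs → two planes through P
linear system: -0.8148x+0.4070y = -0.0176−-0.1098z; -0.8847x+-0.5281y = 0.0048−0.2276z
Cramer: x(z) = 0.0093+0.0439z;  y(z) = -0.0246+0.3576z
into |P−centre ₁|² = l²: 1.1298z² + 0.1078z + -0.1650 = 0;  Δ = 0.7573;  z = -0.4328 or 0.3374 → z<0 root = -0.4328
x = -0.0097, y = -0.1794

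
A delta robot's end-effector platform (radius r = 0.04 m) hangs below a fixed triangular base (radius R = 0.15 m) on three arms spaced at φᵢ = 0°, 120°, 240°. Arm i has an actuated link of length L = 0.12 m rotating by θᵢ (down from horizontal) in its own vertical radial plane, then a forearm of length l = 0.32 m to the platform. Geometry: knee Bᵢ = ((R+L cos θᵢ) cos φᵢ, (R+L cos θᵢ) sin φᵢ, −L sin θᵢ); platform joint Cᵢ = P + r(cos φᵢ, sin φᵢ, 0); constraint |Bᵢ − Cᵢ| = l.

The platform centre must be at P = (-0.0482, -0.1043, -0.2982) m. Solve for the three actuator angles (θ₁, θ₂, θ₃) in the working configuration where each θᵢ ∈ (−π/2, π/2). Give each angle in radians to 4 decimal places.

θ₁ = 0.9597, θ₂ = 1.0467, θ₃ = -0.0002

φ1=0.0° → target in arm frame (-0.0482, -0.1043)
  e−x'=0.1582;  (l²−L²−(e−x')²−y'²−z²)/2L = -0.1535
  γ=atan2(-0.2982,0.1582)=-1.0830;  ψ=arccos(-0.4546)=2.0427;  θ1=γ+ψ≈0.9597
φ2=120.0° → target in arm frame (-0.0662, 0.0939)
  e−x'=0.1762;  (l²−L²−(e−x')²−y'²−z²)/2L = -0.1700
  θ2 = atan2(B,A) + arccos(C/0.3464) = 1.0467
rotate P by −φ3: (0.1144, 0.0104, -0.2982)
  e−x'=-0.0044;  (l²−L²−(e−x')²−y'²−z²)/2L = -0.0044
  θ3 = atan2(B,A) + arccos(C/0.2982) = -0.0002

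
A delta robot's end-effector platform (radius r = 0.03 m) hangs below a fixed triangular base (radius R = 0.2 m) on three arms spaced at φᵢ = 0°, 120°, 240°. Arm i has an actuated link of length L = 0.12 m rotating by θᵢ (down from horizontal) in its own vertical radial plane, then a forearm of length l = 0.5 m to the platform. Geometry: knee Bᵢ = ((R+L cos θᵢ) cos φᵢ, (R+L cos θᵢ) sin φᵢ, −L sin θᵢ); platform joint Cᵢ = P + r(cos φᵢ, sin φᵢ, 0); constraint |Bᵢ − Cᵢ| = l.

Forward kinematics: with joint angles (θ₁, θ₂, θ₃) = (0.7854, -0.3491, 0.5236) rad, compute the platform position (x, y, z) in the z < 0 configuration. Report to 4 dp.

φ1=0.0°: virtual centre (0.2549, 0.0000, -0.0849), radius l
φ2=120.0°: virtual centre (-0.1414, 0.2449, 0.0410), radius l
S3 = (0.2739·cos240.0°, 0.2739·sin240.0°, -0.0600) = (-0.1370, -0.2372, -0.0600)
|S₂|²−|S₁|² = 0.0095;  |S₃|²−|S₁|² = 0.0065
[-0.7925 0.4898 0.2518]·P = 0.0095;  [-0.7836 -0.4744 0.0497]·P = 0.0065
Cramer: x(z) = -0.0101+0.1893z;  y(z) = 0.0030-0.2079z
sphere 1 gives Az²+Bz+C=0 with A=1.0790, B=0.0681, C=-0.1726;  B²−4AC=0.7496;  roots -0.4328, 0.3696;  negative root z = -0.4328
x = -0.0920, y = 0.0930

(-0.0920, 0.0930, -0.4328)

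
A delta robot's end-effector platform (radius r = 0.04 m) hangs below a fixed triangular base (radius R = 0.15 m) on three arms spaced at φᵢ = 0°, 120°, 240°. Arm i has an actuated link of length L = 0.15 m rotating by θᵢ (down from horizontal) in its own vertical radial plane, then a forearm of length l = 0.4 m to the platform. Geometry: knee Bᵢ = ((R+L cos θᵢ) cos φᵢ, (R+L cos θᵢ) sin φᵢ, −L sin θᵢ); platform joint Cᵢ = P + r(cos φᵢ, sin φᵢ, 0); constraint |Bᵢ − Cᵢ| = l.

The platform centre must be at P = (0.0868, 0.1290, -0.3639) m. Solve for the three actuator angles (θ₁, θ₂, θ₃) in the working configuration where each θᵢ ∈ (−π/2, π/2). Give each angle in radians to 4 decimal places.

rotate P by −φ1: (0.0868, 0.1290, -0.3639)
  A cos θ + B sin θ = C:  0.0232·cos θ + -0.3639·sin θ = -0.0403
  γ=atan2(-0.3639,0.0232)=-1.5071;  ψ=arccos(-0.1106)=1.6817;  θ1=γ+ψ≈0.1745
arm 2 (φ=120.0°): x'=0.0683, y'=-0.1397
  e−x'=0.0417;  (l²−L²−(e−x')²−y'²−z²)/2L = -0.0539
  √(A²+B²)=0.3663;  θ2 = -1.4567+1.7185 ≈ 0.2617
arm 3 (φ=240.0°): x'=-0.1551, y'=0.0107
  A cos θ + B sin θ = C:  0.2651·cos θ + -0.3639·sin θ = -0.2177
  √(A²+B²)=0.4502;  θ3 = -0.9412+2.0756 ≈ 1.1344

θ₁ = 0.1745, θ₂ = 0.2617, θ₃ = 1.1344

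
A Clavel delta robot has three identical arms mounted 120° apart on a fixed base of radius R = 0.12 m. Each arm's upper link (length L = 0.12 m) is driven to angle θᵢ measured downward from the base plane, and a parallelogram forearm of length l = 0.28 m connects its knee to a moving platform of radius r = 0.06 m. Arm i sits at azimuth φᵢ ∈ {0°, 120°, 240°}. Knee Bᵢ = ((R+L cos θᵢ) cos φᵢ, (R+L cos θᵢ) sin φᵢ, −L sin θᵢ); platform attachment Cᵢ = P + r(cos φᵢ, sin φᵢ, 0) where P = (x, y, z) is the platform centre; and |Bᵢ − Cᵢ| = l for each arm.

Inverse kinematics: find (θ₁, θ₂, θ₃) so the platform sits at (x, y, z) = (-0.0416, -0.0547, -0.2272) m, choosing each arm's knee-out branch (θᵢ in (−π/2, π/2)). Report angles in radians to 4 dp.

rotate P by −φ1: (-0.0416, -0.0547, -0.2272)
  A=0.1016, B=-0.2272, C=(l²−L²−A²−y'²−z²)/(2L)=-0.0039
  √(A²+B²)=0.2489;  θ1 = -1.1503+1.5864 ≈ 0.4362
arm 2 (φ=120.0°): x'=-0.0266, y'=0.0634
  A cos θ + B sin θ = C:  0.0866·cos θ + -0.2272·sin θ = 0.0036
  γ=atan2(-0.2272,0.0866)=-1.2067;  ψ=arccos(0.0149)=1.5559;  θ2=γ+ψ≈0.3492
arm 3 (φ=240.0°): x'=0.0682, y'=-0.0087
  A=-0.0082, B=-0.2272, C=(l²−L²−A²−y'²−z²)/(2L)=0.0510
  √(A²+B²)=0.2273;  θ3 = -1.6067+1.3446 ≈ -0.2622

θ₁ = 0.4362, θ₂ = 0.3492, θ₃ = -0.2622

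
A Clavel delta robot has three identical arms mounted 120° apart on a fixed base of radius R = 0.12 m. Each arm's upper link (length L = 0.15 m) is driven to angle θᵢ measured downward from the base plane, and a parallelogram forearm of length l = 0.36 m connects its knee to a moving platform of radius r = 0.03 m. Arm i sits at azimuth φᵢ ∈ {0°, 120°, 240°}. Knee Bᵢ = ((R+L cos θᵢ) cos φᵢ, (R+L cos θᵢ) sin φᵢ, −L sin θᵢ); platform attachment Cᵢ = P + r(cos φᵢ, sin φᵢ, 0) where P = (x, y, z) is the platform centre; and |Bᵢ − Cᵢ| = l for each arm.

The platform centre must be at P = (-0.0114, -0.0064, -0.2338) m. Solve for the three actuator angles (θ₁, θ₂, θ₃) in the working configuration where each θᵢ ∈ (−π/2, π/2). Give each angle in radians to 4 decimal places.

φ1=0.0° → target in arm frame (-0.0114, -0.0064)
  e−x'=0.1014;  (l²−L²−(e−x')²−y'²−z²)/2L = 0.1404
  θ1 = atan2(B,A) + arccos(C/0.2548) = -0.1742
rotate P by −φ2: (0.0002, 0.0131, -0.2338)
  A=0.0898, B=-0.2338, C=(l²−L²−A²−y'²−z²)/(2L)=0.1473
  θ2 = atan2(B,A) + arccos(C/0.2505) = -0.2619
arm 3 (φ=240.0°): x'=0.0112, y'=-0.0067
  A=0.0788, B=-0.2338, C=(l²−L²−A²−y'²−z²)/(2L)=0.1540
  √(A²+B²)=0.2467;  θ3 = -1.2459+0.8968 ≈ -0.3490

θ₁ = -0.1742, θ₂ = -0.2619, θ₃ = -0.3490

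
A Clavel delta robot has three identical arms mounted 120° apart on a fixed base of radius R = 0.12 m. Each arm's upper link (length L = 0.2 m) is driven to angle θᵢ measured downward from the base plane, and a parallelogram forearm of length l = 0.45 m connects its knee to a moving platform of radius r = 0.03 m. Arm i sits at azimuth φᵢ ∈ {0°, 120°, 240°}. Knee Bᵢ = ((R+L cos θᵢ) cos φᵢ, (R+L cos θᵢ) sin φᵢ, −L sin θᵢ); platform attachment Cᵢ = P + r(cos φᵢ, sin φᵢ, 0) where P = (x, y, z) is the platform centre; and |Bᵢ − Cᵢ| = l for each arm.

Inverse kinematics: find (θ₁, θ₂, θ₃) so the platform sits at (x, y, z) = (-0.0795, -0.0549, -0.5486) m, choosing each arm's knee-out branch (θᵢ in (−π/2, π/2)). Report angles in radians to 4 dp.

arm 1 (φ=0.0°): x'=-0.0795, y'=-0.0549
  e−x'=0.1695;  (l²−L²−(e−x')²−y'²−z²)/2L = -0.4255
  √(A²+B²)=0.5742;  θ1 = -1.2711+2.4055 ≈ 1.1343
rotate P by −φ2: (-0.0078, 0.0963, -0.5486)
  A cos θ + B sin θ = C:  0.0978·cos θ + -0.5486·sin θ = -0.3932
  θ2 = atan2(B,A) + arccos(C/0.5572) = 0.9598
rotate P by −φ3: (0.0873, -0.0414, -0.5486)
  A=0.0027, B=-0.5486, C=(l²−L²−A²−y'²−z²)/(2L)=-0.3505
  θ3 = atan2(B,A) + arccos(C/0.5486) = 0.6979

θ₁ = 1.1343, θ₂ = 0.9598, θ₃ = 0.6979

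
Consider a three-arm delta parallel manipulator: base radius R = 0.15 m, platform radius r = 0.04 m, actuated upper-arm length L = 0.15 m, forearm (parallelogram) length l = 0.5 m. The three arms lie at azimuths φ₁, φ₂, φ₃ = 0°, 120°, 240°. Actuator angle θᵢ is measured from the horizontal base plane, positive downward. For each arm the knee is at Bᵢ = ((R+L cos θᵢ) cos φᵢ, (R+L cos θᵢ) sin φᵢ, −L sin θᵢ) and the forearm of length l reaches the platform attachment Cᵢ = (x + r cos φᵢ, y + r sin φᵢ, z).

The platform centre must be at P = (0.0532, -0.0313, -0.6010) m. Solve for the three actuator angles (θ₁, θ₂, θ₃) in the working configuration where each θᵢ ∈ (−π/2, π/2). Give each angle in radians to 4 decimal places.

θ₁ = 0.9598, θ₂ = 1.3088, θ₃ = 1.1342

φ1=0.0° → target in arm frame (0.0532, -0.0313)
  A=0.0568, B=-0.6010, C=(l²−L²−A²−y'²−z²)/(2L)=-0.4597
  √(A²+B²)=0.6037;  θ1 = -1.4766+2.4364 ≈ 0.9598
arm 2 (φ=120.0°): x'=-0.0537, y'=-0.0304
  A=0.1637, B=-0.6010, C=(l²−L²−A²−y'²−z²)/(2L)=-0.5381
  γ=atan2(-0.6010,0.1637)=-1.3049;  ψ=arccos(-0.8638)=2.6137;  θ2=γ+ψ≈1.3088
rotate P by −φ3: (0.0005, 0.0617, -0.6010)
  A=0.1095, B=-0.6010, C=(l²−L²−A²−y'²−z²)/(2L)=-0.4983
  √(A²+B²)=0.6109;  θ3 = -1.3906+2.5248 ≈ 1.1342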